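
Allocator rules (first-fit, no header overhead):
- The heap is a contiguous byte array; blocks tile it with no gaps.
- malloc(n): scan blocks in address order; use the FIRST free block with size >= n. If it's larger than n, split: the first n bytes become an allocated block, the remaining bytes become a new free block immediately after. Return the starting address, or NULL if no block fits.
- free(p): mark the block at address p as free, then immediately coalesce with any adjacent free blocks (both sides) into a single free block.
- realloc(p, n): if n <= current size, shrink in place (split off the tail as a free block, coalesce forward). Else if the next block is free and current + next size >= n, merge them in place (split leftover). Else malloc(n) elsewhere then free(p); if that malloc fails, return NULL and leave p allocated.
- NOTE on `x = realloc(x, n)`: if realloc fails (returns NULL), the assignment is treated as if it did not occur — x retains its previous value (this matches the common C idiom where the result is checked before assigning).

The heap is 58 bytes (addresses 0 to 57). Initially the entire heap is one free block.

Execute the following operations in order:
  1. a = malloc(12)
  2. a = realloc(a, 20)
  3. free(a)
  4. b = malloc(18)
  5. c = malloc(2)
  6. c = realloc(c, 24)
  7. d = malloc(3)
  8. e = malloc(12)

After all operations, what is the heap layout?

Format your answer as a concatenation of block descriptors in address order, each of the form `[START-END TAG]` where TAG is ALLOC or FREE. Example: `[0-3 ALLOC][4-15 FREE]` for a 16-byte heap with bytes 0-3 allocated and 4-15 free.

Answer: [0-17 ALLOC][18-41 ALLOC][42-44 ALLOC][45-56 ALLOC][57-57 FREE]

Derivation:
Op 1: a = malloc(12) -> a = 0; heap: [0-11 ALLOC][12-57 FREE]
Op 2: a = realloc(a, 20) -> a = 0; heap: [0-19 ALLOC][20-57 FREE]
Op 3: free(a) -> (freed a); heap: [0-57 FREE]
Op 4: b = malloc(18) -> b = 0; heap: [0-17 ALLOC][18-57 FREE]
Op 5: c = malloc(2) -> c = 18; heap: [0-17 ALLOC][18-19 ALLOC][20-57 FREE]
Op 6: c = realloc(c, 24) -> c = 18; heap: [0-17 ALLOC][18-41 ALLOC][42-57 FREE]
Op 7: d = malloc(3) -> d = 42; heap: [0-17 ALLOC][18-41 ALLOC][42-44 ALLOC][45-57 FREE]
Op 8: e = malloc(12) -> e = 45; heap: [0-17 ALLOC][18-41 ALLOC][42-44 ALLOC][45-56 ALLOC][57-57 FREE]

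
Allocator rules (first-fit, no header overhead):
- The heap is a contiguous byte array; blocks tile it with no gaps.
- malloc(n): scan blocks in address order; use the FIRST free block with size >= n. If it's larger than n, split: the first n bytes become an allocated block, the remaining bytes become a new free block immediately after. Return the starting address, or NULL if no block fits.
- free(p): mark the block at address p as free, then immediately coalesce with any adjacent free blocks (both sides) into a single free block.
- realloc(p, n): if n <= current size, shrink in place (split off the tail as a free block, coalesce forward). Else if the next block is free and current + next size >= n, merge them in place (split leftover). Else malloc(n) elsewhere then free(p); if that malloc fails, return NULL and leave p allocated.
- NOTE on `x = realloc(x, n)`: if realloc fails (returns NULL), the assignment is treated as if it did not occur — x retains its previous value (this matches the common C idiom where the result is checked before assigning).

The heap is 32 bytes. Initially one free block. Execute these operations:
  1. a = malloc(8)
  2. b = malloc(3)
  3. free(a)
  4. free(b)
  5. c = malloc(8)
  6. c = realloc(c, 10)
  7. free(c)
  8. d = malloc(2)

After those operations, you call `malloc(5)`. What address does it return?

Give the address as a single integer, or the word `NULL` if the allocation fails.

Answer: 2

Derivation:
Op 1: a = malloc(8) -> a = 0; heap: [0-7 ALLOC][8-31 FREE]
Op 2: b = malloc(3) -> b = 8; heap: [0-7 ALLOC][8-10 ALLOC][11-31 FREE]
Op 3: free(a) -> (freed a); heap: [0-7 FREE][8-10 ALLOC][11-31 FREE]
Op 4: free(b) -> (freed b); heap: [0-31 FREE]
Op 5: c = malloc(8) -> c = 0; heap: [0-7 ALLOC][8-31 FREE]
Op 6: c = realloc(c, 10) -> c = 0; heap: [0-9 ALLOC][10-31 FREE]
Op 7: free(c) -> (freed c); heap: [0-31 FREE]
Op 8: d = malloc(2) -> d = 0; heap: [0-1 ALLOC][2-31 FREE]
malloc(5): first-fit scan over [0-1 ALLOC][2-31 FREE] -> 2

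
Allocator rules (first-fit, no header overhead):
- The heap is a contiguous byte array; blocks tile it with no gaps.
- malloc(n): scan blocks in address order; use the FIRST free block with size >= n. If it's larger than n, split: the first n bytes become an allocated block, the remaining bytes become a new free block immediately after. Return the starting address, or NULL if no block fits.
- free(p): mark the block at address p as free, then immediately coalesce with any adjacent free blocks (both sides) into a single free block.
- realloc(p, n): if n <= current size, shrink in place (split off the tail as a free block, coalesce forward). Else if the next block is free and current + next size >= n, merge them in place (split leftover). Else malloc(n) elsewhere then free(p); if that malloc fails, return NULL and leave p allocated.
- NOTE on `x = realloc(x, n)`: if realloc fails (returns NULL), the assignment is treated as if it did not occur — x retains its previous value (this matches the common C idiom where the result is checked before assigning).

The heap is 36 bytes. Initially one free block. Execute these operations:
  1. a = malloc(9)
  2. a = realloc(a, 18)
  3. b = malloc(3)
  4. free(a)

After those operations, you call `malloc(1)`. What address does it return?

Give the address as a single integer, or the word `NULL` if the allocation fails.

Answer: 0

Derivation:
Op 1: a = malloc(9) -> a = 0; heap: [0-8 ALLOC][9-35 FREE]
Op 2: a = realloc(a, 18) -> a = 0; heap: [0-17 ALLOC][18-35 FREE]
Op 3: b = malloc(3) -> b = 18; heap: [0-17 ALLOC][18-20 ALLOC][21-35 FREE]
Op 4: free(a) -> (freed a); heap: [0-17 FREE][18-20 ALLOC][21-35 FREE]
malloc(1): first-fit scan over [0-17 FREE][18-20 ALLOC][21-35 FREE] -> 0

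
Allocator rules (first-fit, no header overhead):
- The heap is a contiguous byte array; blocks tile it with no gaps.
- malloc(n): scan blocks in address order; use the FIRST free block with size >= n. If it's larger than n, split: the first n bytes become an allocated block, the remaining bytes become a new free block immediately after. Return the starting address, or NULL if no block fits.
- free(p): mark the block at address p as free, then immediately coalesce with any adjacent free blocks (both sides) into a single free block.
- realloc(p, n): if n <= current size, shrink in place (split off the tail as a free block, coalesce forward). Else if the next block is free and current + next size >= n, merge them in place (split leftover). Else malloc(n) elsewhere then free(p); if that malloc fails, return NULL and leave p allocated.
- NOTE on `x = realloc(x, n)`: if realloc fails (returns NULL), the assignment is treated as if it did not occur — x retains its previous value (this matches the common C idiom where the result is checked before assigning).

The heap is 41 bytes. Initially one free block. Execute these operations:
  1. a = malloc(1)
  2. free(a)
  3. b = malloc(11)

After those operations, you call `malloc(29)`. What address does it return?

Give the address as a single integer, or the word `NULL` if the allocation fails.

Op 1: a = malloc(1) -> a = 0; heap: [0-0 ALLOC][1-40 FREE]
Op 2: free(a) -> (freed a); heap: [0-40 FREE]
Op 3: b = malloc(11) -> b = 0; heap: [0-10 ALLOC][11-40 FREE]
malloc(29): first-fit scan over [0-10 ALLOC][11-40 FREE] -> 11

Answer: 11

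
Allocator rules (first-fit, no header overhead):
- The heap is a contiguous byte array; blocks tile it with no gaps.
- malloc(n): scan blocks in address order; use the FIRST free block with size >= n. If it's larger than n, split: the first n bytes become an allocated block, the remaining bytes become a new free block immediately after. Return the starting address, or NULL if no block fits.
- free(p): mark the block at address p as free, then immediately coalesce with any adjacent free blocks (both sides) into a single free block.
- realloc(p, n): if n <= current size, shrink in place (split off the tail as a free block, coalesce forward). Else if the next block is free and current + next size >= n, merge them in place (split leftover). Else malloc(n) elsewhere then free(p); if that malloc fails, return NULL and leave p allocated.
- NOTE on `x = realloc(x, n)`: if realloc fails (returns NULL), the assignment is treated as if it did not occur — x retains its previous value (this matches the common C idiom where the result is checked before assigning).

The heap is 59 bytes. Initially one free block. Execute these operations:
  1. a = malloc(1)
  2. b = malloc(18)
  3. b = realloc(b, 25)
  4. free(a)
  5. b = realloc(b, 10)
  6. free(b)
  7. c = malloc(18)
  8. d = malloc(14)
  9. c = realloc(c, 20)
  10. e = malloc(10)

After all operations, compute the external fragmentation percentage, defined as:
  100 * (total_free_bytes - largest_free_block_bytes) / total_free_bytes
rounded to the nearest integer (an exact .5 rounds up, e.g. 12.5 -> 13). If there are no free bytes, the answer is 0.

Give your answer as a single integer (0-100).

Op 1: a = malloc(1) -> a = 0; heap: [0-0 ALLOC][1-58 FREE]
Op 2: b = malloc(18) -> b = 1; heap: [0-0 ALLOC][1-18 ALLOC][19-58 FREE]
Op 3: b = realloc(b, 25) -> b = 1; heap: [0-0 ALLOC][1-25 ALLOC][26-58 FREE]
Op 4: free(a) -> (freed a); heap: [0-0 FREE][1-25 ALLOC][26-58 FREE]
Op 5: b = realloc(b, 10) -> b = 1; heap: [0-0 FREE][1-10 ALLOC][11-58 FREE]
Op 6: free(b) -> (freed b); heap: [0-58 FREE]
Op 7: c = malloc(18) -> c = 0; heap: [0-17 ALLOC][18-58 FREE]
Op 8: d = malloc(14) -> d = 18; heap: [0-17 ALLOC][18-31 ALLOC][32-58 FREE]
Op 9: c = realloc(c, 20) -> c = 32; heap: [0-17 FREE][18-31 ALLOC][32-51 ALLOC][52-58 FREE]
Op 10: e = malloc(10) -> e = 0; heap: [0-9 ALLOC][10-17 FREE][18-31 ALLOC][32-51 ALLOC][52-58 FREE]
Free blocks: [8 7] total_free=15 largest=8 -> 100*(15-8)/15 = 700/15 ≈ 46.667 -> rounds to 47

Answer: 47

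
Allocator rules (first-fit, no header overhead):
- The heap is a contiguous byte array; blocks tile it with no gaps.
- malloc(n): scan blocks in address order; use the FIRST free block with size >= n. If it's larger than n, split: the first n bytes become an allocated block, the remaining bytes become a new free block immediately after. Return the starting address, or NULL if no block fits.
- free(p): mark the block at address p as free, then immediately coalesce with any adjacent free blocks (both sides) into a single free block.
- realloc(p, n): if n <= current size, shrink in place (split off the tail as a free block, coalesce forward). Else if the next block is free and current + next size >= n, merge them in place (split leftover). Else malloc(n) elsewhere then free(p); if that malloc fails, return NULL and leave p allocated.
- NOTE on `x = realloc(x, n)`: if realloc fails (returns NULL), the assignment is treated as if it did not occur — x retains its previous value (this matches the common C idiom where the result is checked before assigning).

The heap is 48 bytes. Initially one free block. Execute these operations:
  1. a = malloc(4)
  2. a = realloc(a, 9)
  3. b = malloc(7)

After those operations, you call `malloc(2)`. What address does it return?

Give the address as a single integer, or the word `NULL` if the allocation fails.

Op 1: a = malloc(4) -> a = 0; heap: [0-3 ALLOC][4-47 FREE]
Op 2: a = realloc(a, 9) -> a = 0; heap: [0-8 ALLOC][9-47 FREE]
Op 3: b = malloc(7) -> b = 9; heap: [0-8 ALLOC][9-15 ALLOC][16-47 FREE]
malloc(2): first-fit scan over [0-8 ALLOC][9-15 ALLOC][16-47 FREE] -> 16

Answer: 16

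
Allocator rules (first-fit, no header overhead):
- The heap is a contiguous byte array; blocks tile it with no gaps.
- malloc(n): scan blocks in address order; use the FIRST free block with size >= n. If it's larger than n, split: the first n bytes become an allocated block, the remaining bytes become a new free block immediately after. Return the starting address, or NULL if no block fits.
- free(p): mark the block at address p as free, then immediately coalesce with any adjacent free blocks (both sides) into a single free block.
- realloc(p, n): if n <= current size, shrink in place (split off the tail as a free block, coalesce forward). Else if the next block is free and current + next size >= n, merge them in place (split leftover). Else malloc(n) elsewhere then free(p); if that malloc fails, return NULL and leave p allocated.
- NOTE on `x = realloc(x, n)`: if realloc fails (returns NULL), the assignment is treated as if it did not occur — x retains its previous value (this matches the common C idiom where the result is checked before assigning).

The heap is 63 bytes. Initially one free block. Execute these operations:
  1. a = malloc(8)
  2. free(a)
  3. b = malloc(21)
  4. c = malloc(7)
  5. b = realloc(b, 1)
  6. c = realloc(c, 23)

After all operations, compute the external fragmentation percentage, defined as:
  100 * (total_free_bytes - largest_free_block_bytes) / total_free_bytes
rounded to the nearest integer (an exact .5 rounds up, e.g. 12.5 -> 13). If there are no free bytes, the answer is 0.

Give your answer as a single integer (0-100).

Answer: 49

Derivation:
Op 1: a = malloc(8) -> a = 0; heap: [0-7 ALLOC][8-62 FREE]
Op 2: free(a) -> (freed a); heap: [0-62 FREE]
Op 3: b = malloc(21) -> b = 0; heap: [0-20 ALLOC][21-62 FREE]
Op 4: c = malloc(7) -> c = 21; heap: [0-20 ALLOC][21-27 ALLOC][28-62 FREE]
Op 5: b = realloc(b, 1) -> b = 0; heap: [0-0 ALLOC][1-20 FREE][21-27 ALLOC][28-62 FREE]
Op 6: c = realloc(c, 23) -> c = 21; heap: [0-0 ALLOC][1-20 FREE][21-43 ALLOC][44-62 FREE]
Free blocks: [20 19] total_free=39 largest=20 -> 100*(39-20)/39 = 1900/39 ≈ 48.718 -> rounds to 49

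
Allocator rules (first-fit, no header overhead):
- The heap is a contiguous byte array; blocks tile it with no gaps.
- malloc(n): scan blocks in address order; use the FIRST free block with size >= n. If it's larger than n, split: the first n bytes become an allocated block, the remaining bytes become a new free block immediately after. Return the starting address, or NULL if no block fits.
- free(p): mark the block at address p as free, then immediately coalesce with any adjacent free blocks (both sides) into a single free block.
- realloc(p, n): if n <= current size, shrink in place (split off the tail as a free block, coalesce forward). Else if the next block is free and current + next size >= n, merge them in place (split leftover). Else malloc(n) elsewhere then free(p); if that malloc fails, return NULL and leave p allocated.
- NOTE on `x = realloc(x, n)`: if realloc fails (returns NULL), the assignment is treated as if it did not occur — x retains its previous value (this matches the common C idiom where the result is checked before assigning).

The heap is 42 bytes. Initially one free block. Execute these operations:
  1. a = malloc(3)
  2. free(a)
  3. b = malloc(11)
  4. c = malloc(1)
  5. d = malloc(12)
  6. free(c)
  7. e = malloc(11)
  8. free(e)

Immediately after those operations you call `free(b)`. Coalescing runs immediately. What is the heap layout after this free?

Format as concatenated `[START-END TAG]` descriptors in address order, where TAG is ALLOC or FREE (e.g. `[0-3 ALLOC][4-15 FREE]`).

Answer: [0-11 FREE][12-23 ALLOC][24-41 FREE]

Derivation:
Op 1: a = malloc(3) -> a = 0; heap: [0-2 ALLOC][3-41 FREE]
Op 2: free(a) -> (freed a); heap: [0-41 FREE]
Op 3: b = malloc(11) -> b = 0; heap: [0-10 ALLOC][11-41 FREE]
Op 4: c = malloc(1) -> c = 11; heap: [0-10 ALLOC][11-11 ALLOC][12-41 FREE]
Op 5: d = malloc(12) -> d = 12; heap: [0-10 ALLOC][11-11 ALLOC][12-23 ALLOC][24-41 FREE]
Op 6: free(c) -> (freed c); heap: [0-10 ALLOC][11-11 FREE][12-23 ALLOC][24-41 FREE]
Op 7: e = malloc(11) -> e = 24; heap: [0-10 ALLOC][11-11 FREE][12-23 ALLOC][24-34 ALLOC][35-41 FREE]
Op 8: free(e) -> (freed e); heap: [0-10 ALLOC][11-11 FREE][12-23 ALLOC][24-41 FREE]
free(b): b = 0 -> block [0-10 ALLOC]; mark free, coalesce with adjacent free neighbors -> [0-11 FREE][12-23 ALLOC][24-41 FREE]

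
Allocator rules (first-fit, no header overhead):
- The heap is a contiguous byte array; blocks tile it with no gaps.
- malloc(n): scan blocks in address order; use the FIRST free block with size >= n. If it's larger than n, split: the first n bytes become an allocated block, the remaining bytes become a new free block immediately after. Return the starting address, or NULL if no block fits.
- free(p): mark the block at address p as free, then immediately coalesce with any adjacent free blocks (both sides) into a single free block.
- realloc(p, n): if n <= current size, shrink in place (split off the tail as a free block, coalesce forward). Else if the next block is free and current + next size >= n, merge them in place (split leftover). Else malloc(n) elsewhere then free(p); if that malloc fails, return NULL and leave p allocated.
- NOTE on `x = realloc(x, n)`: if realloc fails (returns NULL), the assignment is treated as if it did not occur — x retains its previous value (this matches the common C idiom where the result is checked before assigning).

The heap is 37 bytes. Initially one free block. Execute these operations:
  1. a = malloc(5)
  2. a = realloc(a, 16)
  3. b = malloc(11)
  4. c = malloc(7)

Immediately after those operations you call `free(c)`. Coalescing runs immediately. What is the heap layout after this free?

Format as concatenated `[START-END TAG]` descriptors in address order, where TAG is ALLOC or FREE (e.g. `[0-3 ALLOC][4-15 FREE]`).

Answer: [0-15 ALLOC][16-26 ALLOC][27-36 FREE]

Derivation:
Op 1: a = malloc(5) -> a = 0; heap: [0-4 ALLOC][5-36 FREE]
Op 2: a = realloc(a, 16) -> a = 0; heap: [0-15 ALLOC][16-36 FREE]
Op 3: b = malloc(11) -> b = 16; heap: [0-15 ALLOC][16-26 ALLOC][27-36 FREE]
Op 4: c = malloc(7) -> c = 27; heap: [0-15 ALLOC][16-26 ALLOC][27-33 ALLOC][34-36 FREE]
free(c): c = 27 -> block [27-33 ALLOC]; mark free, coalesce with adjacent free neighbors -> [0-15 ALLOC][16-26 ALLOC][27-36 FREE]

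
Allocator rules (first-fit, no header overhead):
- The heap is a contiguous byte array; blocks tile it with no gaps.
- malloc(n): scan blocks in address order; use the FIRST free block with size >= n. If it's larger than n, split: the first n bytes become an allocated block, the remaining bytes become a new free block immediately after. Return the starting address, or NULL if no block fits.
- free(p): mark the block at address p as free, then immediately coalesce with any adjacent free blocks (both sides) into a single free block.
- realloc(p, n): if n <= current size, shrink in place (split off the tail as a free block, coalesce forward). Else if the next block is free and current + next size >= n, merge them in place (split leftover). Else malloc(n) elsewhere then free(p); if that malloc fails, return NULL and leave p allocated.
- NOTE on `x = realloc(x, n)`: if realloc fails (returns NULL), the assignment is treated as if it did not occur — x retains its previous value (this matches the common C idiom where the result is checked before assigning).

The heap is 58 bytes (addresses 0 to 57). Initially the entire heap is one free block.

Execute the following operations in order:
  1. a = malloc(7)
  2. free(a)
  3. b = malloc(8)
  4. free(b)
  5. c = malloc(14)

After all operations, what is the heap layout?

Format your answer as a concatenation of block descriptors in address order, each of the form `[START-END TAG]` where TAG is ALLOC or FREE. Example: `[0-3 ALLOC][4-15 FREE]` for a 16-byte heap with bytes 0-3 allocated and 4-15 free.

Answer: [0-13 ALLOC][14-57 FREE]

Derivation:
Op 1: a = malloc(7) -> a = 0; heap: [0-6 ALLOC][7-57 FREE]
Op 2: free(a) -> (freed a); heap: [0-57 FREE]
Op 3: b = malloc(8) -> b = 0; heap: [0-7 ALLOC][8-57 FREE]
Op 4: free(b) -> (freed b); heap: [0-57 FREE]
Op 5: c = malloc(14) -> c = 0; heap: [0-13 ALLOC][14-57 FREE]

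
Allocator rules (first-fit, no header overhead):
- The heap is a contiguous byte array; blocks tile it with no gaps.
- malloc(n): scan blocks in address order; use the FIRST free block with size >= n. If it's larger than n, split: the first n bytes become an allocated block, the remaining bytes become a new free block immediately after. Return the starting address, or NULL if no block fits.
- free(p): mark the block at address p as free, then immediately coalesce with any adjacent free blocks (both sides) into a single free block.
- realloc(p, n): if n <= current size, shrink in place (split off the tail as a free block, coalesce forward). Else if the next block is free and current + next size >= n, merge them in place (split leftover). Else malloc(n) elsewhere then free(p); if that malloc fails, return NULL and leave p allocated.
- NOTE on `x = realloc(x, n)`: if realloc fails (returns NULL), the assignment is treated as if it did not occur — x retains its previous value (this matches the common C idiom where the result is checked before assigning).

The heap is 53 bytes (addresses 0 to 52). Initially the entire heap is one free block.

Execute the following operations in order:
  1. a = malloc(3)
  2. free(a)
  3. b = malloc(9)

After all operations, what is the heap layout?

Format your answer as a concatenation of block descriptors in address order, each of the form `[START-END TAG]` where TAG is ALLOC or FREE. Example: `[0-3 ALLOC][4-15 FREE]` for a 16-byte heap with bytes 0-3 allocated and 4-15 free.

Op 1: a = malloc(3) -> a = 0; heap: [0-2 ALLOC][3-52 FREE]
Op 2: free(a) -> (freed a); heap: [0-52 FREE]
Op 3: b = malloc(9) -> b = 0; heap: [0-8 ALLOC][9-52 FREE]

Answer: [0-8 ALLOC][9-52 FREE]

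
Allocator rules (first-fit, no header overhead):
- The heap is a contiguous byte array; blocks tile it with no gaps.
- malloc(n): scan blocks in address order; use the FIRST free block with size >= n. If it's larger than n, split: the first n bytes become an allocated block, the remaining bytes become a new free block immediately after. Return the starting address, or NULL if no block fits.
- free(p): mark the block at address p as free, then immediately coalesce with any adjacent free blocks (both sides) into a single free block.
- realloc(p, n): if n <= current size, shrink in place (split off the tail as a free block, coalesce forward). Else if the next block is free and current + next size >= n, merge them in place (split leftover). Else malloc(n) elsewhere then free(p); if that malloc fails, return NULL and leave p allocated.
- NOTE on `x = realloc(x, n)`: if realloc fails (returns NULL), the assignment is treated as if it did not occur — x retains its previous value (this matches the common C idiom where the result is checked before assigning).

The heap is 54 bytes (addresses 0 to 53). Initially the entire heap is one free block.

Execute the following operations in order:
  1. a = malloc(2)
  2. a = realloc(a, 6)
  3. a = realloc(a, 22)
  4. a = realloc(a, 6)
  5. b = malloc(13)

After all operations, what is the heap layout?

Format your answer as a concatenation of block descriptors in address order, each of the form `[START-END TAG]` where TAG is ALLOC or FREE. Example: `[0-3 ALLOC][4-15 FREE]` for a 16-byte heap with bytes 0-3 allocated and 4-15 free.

Op 1: a = malloc(2) -> a = 0; heap: [0-1 ALLOC][2-53 FREE]
Op 2: a = realloc(a, 6) -> a = 0; heap: [0-5 ALLOC][6-53 FREE]
Op 3: a = realloc(a, 22) -> a = 0; heap: [0-21 ALLOC][22-53 FREE]
Op 4: a = realloc(a, 6) -> a = 0; heap: [0-5 ALLOC][6-53 FREE]
Op 5: b = malloc(13) -> b = 6; heap: [0-5 ALLOC][6-18 ALLOC][19-53 FREE]

Answer: [0-5 ALLOC][6-18 ALLOC][19-53 FREE]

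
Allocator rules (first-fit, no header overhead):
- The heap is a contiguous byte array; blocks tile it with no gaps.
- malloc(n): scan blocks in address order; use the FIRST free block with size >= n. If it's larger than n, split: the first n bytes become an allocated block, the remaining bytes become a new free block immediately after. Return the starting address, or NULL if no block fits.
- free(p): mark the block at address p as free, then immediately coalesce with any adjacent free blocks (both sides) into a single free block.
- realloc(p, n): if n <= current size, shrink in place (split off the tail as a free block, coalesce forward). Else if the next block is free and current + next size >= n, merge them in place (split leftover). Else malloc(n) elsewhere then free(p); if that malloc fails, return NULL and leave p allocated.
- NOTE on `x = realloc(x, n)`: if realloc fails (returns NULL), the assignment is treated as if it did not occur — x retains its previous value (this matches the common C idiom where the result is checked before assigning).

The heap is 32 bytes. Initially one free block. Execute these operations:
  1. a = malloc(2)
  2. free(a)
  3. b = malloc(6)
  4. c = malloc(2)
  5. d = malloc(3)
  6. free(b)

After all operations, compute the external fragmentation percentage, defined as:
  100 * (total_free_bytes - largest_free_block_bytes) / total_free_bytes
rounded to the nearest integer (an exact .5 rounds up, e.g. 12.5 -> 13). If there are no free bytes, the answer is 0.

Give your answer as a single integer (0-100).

Op 1: a = malloc(2) -> a = 0; heap: [0-1 ALLOC][2-31 FREE]
Op 2: free(a) -> (freed a); heap: [0-31 FREE]
Op 3: b = malloc(6) -> b = 0; heap: [0-5 ALLOC][6-31 FREE]
Op 4: c = malloc(2) -> c = 6; heap: [0-5 ALLOC][6-7 ALLOC][8-31 FREE]
Op 5: d = malloc(3) -> d = 8; heap: [0-5 ALLOC][6-7 ALLOC][8-10 ALLOC][11-31 FREE]
Op 6: free(b) -> (freed b); heap: [0-5 FREE][6-7 ALLOC][8-10 ALLOC][11-31 FREE]
Free blocks: [6 21] total_free=27 largest=21 -> 100*(27-21)/27 = 600/27 ≈ 22.222 -> rounds to 22

Answer: 22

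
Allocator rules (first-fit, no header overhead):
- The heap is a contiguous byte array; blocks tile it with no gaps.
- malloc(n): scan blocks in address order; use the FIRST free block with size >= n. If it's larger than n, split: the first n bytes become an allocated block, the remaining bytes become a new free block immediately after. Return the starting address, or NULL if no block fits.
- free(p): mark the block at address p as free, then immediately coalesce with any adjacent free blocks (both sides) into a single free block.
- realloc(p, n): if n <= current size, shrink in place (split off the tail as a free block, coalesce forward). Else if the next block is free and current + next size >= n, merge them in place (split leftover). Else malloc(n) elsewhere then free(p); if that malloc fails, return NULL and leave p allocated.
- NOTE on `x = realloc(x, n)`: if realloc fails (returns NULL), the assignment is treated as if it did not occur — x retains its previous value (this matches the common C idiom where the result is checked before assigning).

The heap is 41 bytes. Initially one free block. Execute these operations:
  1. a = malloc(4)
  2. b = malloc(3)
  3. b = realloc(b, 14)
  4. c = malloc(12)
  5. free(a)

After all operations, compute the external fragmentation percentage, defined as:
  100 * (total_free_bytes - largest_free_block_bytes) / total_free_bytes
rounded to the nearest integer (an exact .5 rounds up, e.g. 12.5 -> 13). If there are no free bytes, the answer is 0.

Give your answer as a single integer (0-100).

Answer: 27

Derivation:
Op 1: a = malloc(4) -> a = 0; heap: [0-3 ALLOC][4-40 FREE]
Op 2: b = malloc(3) -> b = 4; heap: [0-3 ALLOC][4-6 ALLOC][7-40 FREE]
Op 3: b = realloc(b, 14) -> b = 4; heap: [0-3 ALLOC][4-17 ALLOC][18-40 FREE]
Op 4: c = malloc(12) -> c = 18; heap: [0-3 ALLOC][4-17 ALLOC][18-29 ALLOC][30-40 FREE]
Op 5: free(a) -> (freed a); heap: [0-3 FREE][4-17 ALLOC][18-29 ALLOC][30-40 FREE]
Free blocks: [4 11] total_free=15 largest=11 -> 100*(15-11)/15 = 400/15 ≈ 26.667 -> rounds to 27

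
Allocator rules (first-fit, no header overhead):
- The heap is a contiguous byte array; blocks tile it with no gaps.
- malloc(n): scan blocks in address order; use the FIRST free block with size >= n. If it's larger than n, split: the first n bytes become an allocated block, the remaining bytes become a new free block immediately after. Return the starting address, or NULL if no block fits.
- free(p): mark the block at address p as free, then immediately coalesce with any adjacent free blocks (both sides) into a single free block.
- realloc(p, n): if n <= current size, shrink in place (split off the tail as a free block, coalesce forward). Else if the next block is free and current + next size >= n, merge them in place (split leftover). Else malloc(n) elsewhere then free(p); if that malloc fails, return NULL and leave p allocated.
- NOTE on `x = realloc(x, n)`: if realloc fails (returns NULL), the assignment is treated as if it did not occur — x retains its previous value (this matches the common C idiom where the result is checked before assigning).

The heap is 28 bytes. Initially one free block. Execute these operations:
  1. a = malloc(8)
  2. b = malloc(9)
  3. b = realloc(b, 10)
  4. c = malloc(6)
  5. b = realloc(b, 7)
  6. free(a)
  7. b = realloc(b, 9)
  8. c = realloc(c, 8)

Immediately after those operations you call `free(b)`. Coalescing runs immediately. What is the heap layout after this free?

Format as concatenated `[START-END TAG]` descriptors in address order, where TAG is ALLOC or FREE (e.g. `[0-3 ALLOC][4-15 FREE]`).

Answer: [0-17 FREE][18-25 ALLOC][26-27 FREE]

Derivation:
Op 1: a = malloc(8) -> a = 0; heap: [0-7 ALLOC][8-27 FREE]
Op 2: b = malloc(9) -> b = 8; heap: [0-7 ALLOC][8-16 ALLOC][17-27 FREE]
Op 3: b = realloc(b, 10) -> b = 8; heap: [0-7 ALLOC][8-17 ALLOC][18-27 FREE]
Op 4: c = malloc(6) -> c = 18; heap: [0-7 ALLOC][8-17 ALLOC][18-23 ALLOC][24-27 FREE]
Op 5: b = realloc(b, 7) -> b = 8; heap: [0-7 ALLOC][8-14 ALLOC][15-17 FREE][18-23 ALLOC][24-27 FREE]
Op 6: free(a) -> (freed a); heap: [0-7 FREE][8-14 ALLOC][15-17 FREE][18-23 ALLOC][24-27 FREE]
Op 7: b = realloc(b, 9) -> b = 8; heap: [0-7 FREE][8-16 ALLOC][17-17 FREE][18-23 ALLOC][24-27 FREE]
Op 8: c = realloc(c, 8) -> c = 18; heap: [0-7 FREE][8-16 ALLOC][17-17 FREE][18-25 ALLOC][26-27 FREE]
free(b): b = 8 -> block [8-16 ALLOC]; mark free, coalesce with adjacent free neighbors -> [0-17 FREE][18-25 ALLOC][26-27 FREE]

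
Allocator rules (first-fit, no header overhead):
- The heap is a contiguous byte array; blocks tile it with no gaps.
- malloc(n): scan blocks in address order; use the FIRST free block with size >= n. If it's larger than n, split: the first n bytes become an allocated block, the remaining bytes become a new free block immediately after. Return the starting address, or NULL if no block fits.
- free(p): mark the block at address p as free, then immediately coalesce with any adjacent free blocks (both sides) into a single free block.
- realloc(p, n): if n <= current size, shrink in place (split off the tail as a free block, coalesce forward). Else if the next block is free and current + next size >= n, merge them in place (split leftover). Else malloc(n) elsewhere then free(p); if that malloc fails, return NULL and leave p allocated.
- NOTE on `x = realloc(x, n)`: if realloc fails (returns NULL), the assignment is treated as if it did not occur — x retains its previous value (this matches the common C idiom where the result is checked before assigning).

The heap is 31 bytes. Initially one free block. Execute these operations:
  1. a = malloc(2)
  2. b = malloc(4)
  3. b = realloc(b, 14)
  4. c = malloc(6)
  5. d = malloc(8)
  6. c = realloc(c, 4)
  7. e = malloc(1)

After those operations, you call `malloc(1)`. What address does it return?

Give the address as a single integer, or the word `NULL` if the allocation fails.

Answer: 21

Derivation:
Op 1: a = malloc(2) -> a = 0; heap: [0-1 ALLOC][2-30 FREE]
Op 2: b = malloc(4) -> b = 2; heap: [0-1 ALLOC][2-5 ALLOC][6-30 FREE]
Op 3: b = realloc(b, 14) -> b = 2; heap: [0-1 ALLOC][2-15 ALLOC][16-30 FREE]
Op 4: c = malloc(6) -> c = 16; heap: [0-1 ALLOC][2-15 ALLOC][16-21 ALLOC][22-30 FREE]
Op 5: d = malloc(8) -> d = 22; heap: [0-1 ALLOC][2-15 ALLOC][16-21 ALLOC][22-29 ALLOC][30-30 FREE]
Op 6: c = realloc(c, 4) -> c = 16; heap: [0-1 ALLOC][2-15 ALLOC][16-19 ALLOC][20-21 FREE][22-29 ALLOC][30-30 FREE]
Op 7: e = malloc(1) -> e = 20; heap: [0-1 ALLOC][2-15 ALLOC][16-19 ALLOC][20-20 ALLOC][21-21 FREE][22-29 ALLOC][30-30 FREE]
malloc(1): first-fit scan over [0-1 ALLOC][2-15 ALLOC][16-19 ALLOC][20-20 ALLOC][21-21 FREE][22-29 ALLOC][30-30 FREE] -> 21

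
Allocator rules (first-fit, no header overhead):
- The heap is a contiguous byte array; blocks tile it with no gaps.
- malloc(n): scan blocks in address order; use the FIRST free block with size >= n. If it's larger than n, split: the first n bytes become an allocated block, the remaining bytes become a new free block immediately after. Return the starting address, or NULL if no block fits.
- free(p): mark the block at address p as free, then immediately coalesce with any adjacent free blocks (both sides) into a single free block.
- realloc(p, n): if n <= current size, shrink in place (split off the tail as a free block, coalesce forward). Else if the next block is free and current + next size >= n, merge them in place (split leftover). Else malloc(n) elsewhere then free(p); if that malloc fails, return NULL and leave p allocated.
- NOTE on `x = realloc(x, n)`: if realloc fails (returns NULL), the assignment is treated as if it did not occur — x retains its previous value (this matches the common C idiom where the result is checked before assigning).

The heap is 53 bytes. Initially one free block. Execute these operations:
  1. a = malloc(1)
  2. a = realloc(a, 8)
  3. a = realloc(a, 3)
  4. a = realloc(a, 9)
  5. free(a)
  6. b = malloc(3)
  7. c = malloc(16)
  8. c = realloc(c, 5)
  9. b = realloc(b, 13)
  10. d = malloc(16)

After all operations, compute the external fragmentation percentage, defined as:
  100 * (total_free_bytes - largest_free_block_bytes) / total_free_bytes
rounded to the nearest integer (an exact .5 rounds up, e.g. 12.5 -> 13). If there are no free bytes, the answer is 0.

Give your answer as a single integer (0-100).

Op 1: a = malloc(1) -> a = 0; heap: [0-0 ALLOC][1-52 FREE]
Op 2: a = realloc(a, 8) -> a = 0; heap: [0-7 ALLOC][8-52 FREE]
Op 3: a = realloc(a, 3) -> a = 0; heap: [0-2 ALLOC][3-52 FREE]
Op 4: a = realloc(a, 9) -> a = 0; heap: [0-8 ALLOC][9-52 FREE]
Op 5: free(a) -> (freed a); heap: [0-52 FREE]
Op 6: b = malloc(3) -> b = 0; heap: [0-2 ALLOC][3-52 FREE]
Op 7: c = malloc(16) -> c = 3; heap: [0-2 ALLOC][3-18 ALLOC][19-52 FREE]
Op 8: c = realloc(c, 5) -> c = 3; heap: [0-2 ALLOC][3-7 ALLOC][8-52 FREE]
Op 9: b = realloc(b, 13) -> b = 8; heap: [0-2 FREE][3-7 ALLOC][8-20 ALLOC][21-52 FREE]
Op 10: d = malloc(16) -> d = 21; heap: [0-2 FREE][3-7 ALLOC][8-20 ALLOC][21-36 ALLOC][37-52 FREE]
Free blocks: [3 16] total_free=19 largest=16 -> 100*(19-16)/19 = 300/19 ≈ 15.789 -> rounds to 16

Answer: 16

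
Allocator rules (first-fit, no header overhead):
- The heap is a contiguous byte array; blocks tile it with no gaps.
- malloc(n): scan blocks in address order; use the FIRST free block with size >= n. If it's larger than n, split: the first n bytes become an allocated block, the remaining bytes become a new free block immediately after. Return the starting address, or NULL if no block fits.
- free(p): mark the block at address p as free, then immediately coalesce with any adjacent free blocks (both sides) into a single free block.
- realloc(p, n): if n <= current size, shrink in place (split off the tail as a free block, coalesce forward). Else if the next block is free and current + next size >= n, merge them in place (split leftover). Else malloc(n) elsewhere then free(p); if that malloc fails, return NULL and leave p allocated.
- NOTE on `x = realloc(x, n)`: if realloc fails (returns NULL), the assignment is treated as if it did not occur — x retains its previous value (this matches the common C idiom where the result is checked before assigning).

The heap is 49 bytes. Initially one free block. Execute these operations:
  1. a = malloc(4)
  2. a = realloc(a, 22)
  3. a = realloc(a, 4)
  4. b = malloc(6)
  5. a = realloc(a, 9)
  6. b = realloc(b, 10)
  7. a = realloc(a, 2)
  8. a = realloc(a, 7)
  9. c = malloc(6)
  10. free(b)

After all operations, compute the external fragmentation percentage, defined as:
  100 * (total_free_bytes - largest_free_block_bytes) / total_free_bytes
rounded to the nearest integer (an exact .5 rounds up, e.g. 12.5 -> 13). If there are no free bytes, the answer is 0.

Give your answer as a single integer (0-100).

Op 1: a = malloc(4) -> a = 0; heap: [0-3 ALLOC][4-48 FREE]
Op 2: a = realloc(a, 22) -> a = 0; heap: [0-21 ALLOC][22-48 FREE]
Op 3: a = realloc(a, 4) -> a = 0; heap: [0-3 ALLOC][4-48 FREE]
Op 4: b = malloc(6) -> b = 4; heap: [0-3 ALLOC][4-9 ALLOC][10-48 FREE]
Op 5: a = realloc(a, 9) -> a = 10; heap: [0-3 FREE][4-9 ALLOC][10-18 ALLOC][19-48 FREE]
Op 6: b = realloc(b, 10) -> b = 19; heap: [0-9 FREE][10-18 ALLOC][19-28 ALLOC][29-48 FREE]
Op 7: a = realloc(a, 2) -> a = 10; heap: [0-9 FREE][10-11 ALLOC][12-18 FREE][19-28 ALLOC][29-48 FREE]
Op 8: a = realloc(a, 7) -> a = 10; heap: [0-9 FREE][10-16 ALLOC][17-18 FREE][19-28 ALLOC][29-48 FREE]
Op 9: c = malloc(6) -> c = 0; heap: [0-5 ALLOC][6-9 FREE][10-16 ALLOC][17-18 FREE][19-28 ALLOC][29-48 FREE]
Op 10: free(b) -> (freed b); heap: [0-5 ALLOC][6-9 FREE][10-16 ALLOC][17-48 FREE]
Free blocks: [4 32] total_free=36 largest=32 -> 100*(36-32)/36 = 400/36 ≈ 11.111 -> rounds to 11

Answer: 11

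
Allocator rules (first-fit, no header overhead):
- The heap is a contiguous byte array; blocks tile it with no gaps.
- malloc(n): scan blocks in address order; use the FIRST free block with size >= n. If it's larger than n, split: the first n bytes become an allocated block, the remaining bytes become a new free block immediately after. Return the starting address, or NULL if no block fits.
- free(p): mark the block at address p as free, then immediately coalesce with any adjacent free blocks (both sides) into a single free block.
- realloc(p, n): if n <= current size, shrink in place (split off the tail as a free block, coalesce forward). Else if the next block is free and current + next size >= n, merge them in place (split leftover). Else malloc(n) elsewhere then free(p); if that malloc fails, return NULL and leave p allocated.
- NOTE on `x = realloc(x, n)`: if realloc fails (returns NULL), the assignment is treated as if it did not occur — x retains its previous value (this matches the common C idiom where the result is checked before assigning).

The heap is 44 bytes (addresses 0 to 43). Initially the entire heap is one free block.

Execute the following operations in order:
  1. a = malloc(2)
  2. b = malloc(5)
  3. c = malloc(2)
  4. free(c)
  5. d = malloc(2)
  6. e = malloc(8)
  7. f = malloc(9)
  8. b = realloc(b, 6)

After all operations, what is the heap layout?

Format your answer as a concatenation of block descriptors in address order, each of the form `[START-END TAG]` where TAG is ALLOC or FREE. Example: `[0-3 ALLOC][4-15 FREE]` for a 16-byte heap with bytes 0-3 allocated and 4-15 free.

Op 1: a = malloc(2) -> a = 0; heap: [0-1 ALLOC][2-43 FREE]
Op 2: b = malloc(5) -> b = 2; heap: [0-1 ALLOC][2-6 ALLOC][7-43 FREE]
Op 3: c = malloc(2) -> c = 7; heap: [0-1 ALLOC][2-6 ALLOC][7-8 ALLOC][9-43 FREE]
Op 4: free(c) -> (freed c); heap: [0-1 ALLOC][2-6 ALLOC][7-43 FREE]
Op 5: d = malloc(2) -> d = 7; heap: [0-1 ALLOC][2-6 ALLOC][7-8 ALLOC][9-43 FREE]
Op 6: e = malloc(8) -> e = 9; heap: [0-1 ALLOC][2-6 ALLOC][7-8 ALLOC][9-16 ALLOC][17-43 FREE]
Op 7: f = malloc(9) -> f = 17; heap: [0-1 ALLOC][2-6 ALLOC][7-8 ALLOC][9-16 ALLOC][17-25 ALLOC][26-43 FREE]
Op 8: b = realloc(b, 6) -> b = 26; heap: [0-1 ALLOC][2-6 FREE][7-8 ALLOC][9-16 ALLOC][17-25 ALLOC][26-31 ALLOC][32-43 FREE]

Answer: [0-1 ALLOC][2-6 FREE][7-8 ALLOC][9-16 ALLOC][17-25 ALLOC][26-31 ALLOC][32-43 FREE]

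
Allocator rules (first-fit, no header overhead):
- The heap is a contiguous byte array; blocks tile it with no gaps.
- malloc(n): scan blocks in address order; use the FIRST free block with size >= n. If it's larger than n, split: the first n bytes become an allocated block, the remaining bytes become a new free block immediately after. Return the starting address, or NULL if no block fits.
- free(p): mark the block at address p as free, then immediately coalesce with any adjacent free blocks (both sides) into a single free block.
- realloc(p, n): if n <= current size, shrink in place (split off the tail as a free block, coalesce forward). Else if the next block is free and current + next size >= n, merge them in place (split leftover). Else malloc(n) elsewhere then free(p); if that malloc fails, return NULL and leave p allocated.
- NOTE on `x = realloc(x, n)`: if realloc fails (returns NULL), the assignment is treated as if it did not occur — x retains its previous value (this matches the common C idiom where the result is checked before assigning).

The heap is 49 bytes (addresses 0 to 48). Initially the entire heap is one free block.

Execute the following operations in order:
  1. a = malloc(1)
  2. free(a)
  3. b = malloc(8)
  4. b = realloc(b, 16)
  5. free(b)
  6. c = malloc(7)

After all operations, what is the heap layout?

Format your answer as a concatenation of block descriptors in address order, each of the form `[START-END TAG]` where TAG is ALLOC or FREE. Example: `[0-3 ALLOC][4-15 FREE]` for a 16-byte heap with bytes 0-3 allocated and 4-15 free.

Answer: [0-6 ALLOC][7-48 FREE]

Derivation:
Op 1: a = malloc(1) -> a = 0; heap: [0-0 ALLOC][1-48 FREE]
Op 2: free(a) -> (freed a); heap: [0-48 FREE]
Op 3: b = malloc(8) -> b = 0; heap: [0-7 ALLOC][8-48 FREE]
Op 4: b = realloc(b, 16) -> b = 0; heap: [0-15 ALLOC][16-48 FREE]
Op 5: free(b) -> (freed b); heap: [0-48 FREE]
Op 6: c = malloc(7) -> c = 0; heap: [0-6 ALLOC][7-48 FREE]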